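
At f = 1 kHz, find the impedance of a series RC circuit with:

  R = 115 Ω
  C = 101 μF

Step 1 — Angular frequency: ω = 2π·f = 2π·1000 = 6283 rad/s.
Step 2 — Component impedances:
  R: Z = R = 115 Ω
  C: Z = 1/(jωC) = -j/(ω·C) = 0 - j1.576 Ω
Step 3 — Series combination: Z_total = R + C = 115 - j1.576 Ω = 115∠-0.8° Ω.

Z = 115 - j1.576 Ω = 115∠-0.8° Ω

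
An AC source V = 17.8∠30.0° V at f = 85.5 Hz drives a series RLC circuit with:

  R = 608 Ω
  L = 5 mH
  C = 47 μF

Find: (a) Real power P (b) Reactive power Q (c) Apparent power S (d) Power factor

Step 1 — Angular frequency: ω = 2π·f = 2π·85.5 = 537.2 rad/s.
Step 2 — Component impedances:
  R: Z = R = 608 Ω
  L: Z = jωL = j·537.2·0.005 = 0 + j2.686 Ω
  C: Z = 1/(jωC) = -j/(ω·C) = 0 - j39.61 Ω
Step 3 — Series combination: Z_total = R + L + C = 608 - j36.92 Ω = 609.1∠-3.5° Ω.
Step 4 — Source phasor: V = 17.8∠30.0° V = 15.42 + j8.9 V.
Step 5 — Current: I = V / Z = 0.02438 + j0.01612 A = 0.02922∠33.5° A.
Step 6 — Complex power: S = V·I* = 0.5192 - j0.03153 VA.
Step 7 — Real power: P = Re(S) = 0.5192 W.
Step 8 — Reactive power: Q = Im(S) = -0.03153 VAR.
Step 9 — Apparent power: |S| = 0.5202 VA.
Step 10 — Power factor: PF = P/|S| = 0.9982 (leading).

(a) P = 0.5192 W  (b) Q = -0.03153 VAR  (c) S = 0.5202 VA  (d) PF = 0.9982 (leading)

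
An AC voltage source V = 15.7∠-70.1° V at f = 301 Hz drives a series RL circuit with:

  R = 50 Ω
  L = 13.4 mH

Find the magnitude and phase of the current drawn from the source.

Step 1 — Angular frequency: ω = 2π·f = 2π·301 = 1891 rad/s.
Step 2 — Component impedances:
  R: Z = R = 50 Ω
  L: Z = jωL = j·1891·0.0134 = 0 + j25.34 Ω
Step 3 — Series combination: Z_total = R + L = 50 + j25.34 Ω = 56.06∠26.9° Ω.
Step 4 — Source phasor: V = 15.7∠-70.1° V = 5.344 - j14.76 V.
Step 5 — Ohm's law: I = V / Z_total = (5.344 - j14.76) / (50 + j25.34) = -0.03403 - j0.278 A.
Step 6 — Convert to polar: |I| = 0.2801 A, ∠I = -97.0°.

I = 0.2801∠-97.0° A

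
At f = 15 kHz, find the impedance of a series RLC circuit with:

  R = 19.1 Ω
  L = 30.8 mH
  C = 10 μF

Step 1 — Angular frequency: ω = 2π·f = 2π·1.5e+04 = 9.425e+04 rad/s.
Step 2 — Component impedances:
  R: Z = R = 19.1 Ω
  L: Z = jωL = j·9.425e+04·0.0308 = 0 + j2903 Ω
  C: Z = 1/(jωC) = -j/(ω·C) = 0 - j1.061 Ω
Step 3 — Series combination: Z_total = R + L + C = 19.1 + j2902 Ω = 2902∠89.6° Ω.

Z = 19.1 + j2902 Ω = 2902∠89.6° Ω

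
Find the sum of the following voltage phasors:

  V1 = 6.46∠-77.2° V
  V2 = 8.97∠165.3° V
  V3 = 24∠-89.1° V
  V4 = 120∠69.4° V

Step 1 — Convert each phasor to rectangular form:
  V1 = 6.46·(cos(-77.2°) + j·sin(-77.2°)) = 1.431 - j6.299 V
  V2 = 8.97·(cos(165.3°) + j·sin(165.3°)) = -8.676 + j2.276 V
  V3 = 24·(cos(-89.1°) + j·sin(-89.1°)) = 0.377 - j24 V
  V4 = 120·(cos(69.4°) + j·sin(69.4°)) = 42.22 + j112.3 V
Step 2 — Sum components: V_total = 35.35 + j84.31 V.
Step 3 — Convert to polar: |V_total| = 91.42 V, ∠V_total = 67.3°.

V_total = 91.42∠67.3° V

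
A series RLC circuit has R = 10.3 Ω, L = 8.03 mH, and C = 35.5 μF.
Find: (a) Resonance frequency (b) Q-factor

Step 1 — Resonance condition Im(Z)=0 gives ω₀ = 1/√(LC).
Step 2 — ω₀ = 1/√(0.00803·3.55e-05) = 1873 rad/s.
Step 3 — f₀ = ω₀/(2π) = 298.1 Hz.
Step 4 — Series Q: Q = ω₀L/R = 1873·0.00803/10.3 = 1.46.

(a) f₀ = 298.1 Hz  (b) Q = 1.46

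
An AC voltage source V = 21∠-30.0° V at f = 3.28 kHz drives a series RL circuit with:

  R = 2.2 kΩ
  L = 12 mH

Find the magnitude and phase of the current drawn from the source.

Step 1 — Angular frequency: ω = 2π·f = 2π·3280 = 2.061e+04 rad/s.
Step 2 — Component impedances:
  R: Z = R = 2200 Ω
  L: Z = jωL = j·2.061e+04·0.012 = 0 + j247.3 Ω
Step 3 — Series combination: Z_total = R + L = 2200 + j247.3 Ω = 2214∠6.4° Ω.
Step 4 — Source phasor: V = 21∠-30.0° V = 18.19 - j10.5 V.
Step 5 — Ohm's law: I = V / Z_total = (18.19 - j10.5) / (2200 + j247.3) = 0.007634 - j0.005631 A.
Step 6 — Convert to polar: |I| = 0.009486 A, ∠I = -36.4°.

I = 0.009486∠-36.4° A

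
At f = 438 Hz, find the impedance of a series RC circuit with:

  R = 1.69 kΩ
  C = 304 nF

Step 1 — Angular frequency: ω = 2π·f = 2π·438 = 2752 rad/s.
Step 2 — Component impedances:
  R: Z = R = 1690 Ω
  C: Z = 1/(jωC) = -j/(ω·C) = 0 - j1195 Ω
Step 3 — Series combination: Z_total = R + C = 1690 - j1195 Ω = 2070∠-35.3° Ω.

Z = 1690 - j1195 Ω = 2070∠-35.3° Ω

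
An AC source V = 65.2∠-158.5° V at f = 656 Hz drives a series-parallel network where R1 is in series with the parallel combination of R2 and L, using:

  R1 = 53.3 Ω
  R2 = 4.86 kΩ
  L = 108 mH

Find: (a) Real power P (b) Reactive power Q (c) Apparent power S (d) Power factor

Step 1 — Angular frequency: ω = 2π·f = 2π·656 = 4122 rad/s.
Step 2 — Component impedances:
  R1: Z = R = 53.3 Ω
  R2: Z = R = 4860 Ω
  L: Z = jωL = j·4122·0.108 = 0 + j445.2 Ω
Step 3 — Parallel branch: R2 || L = 1/(1/R2 + 1/L) = 40.43 + j441.4 Ω.
Step 4 — Series with R1: Z_total = R1 + (R2 || L) = 93.73 + j441.4 Ω = 451.3∠78.0° Ω.
Step 5 — Source phasor: V = 65.2∠-158.5° V = -60.66 - j23.9 V.
Step 6 — Current: I = V / Z = -0.07972 + j0.1205 A = 0.1445∠123.5° A.
Step 7 — Complex power: S = V·I* = 1.957 + j9.214 VA.
Step 8 — Real power: P = Re(S) = 1.957 W.
Step 9 — Reactive power: Q = Im(S) = 9.214 VAR.
Step 10 — Apparent power: |S| = 9.42 VA.
Step 11 — Power factor: PF = P/|S| = 0.2077 (lagging).

(a) P = 1.957 W  (b) Q = 9.214 VAR  (c) S = 9.42 VA  (d) PF = 0.2077 (lagging)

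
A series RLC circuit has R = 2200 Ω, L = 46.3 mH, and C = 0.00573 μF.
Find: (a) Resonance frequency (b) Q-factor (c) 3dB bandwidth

Step 1 — Resonance: ω₀ = 1/√(LC) = 1/√(0.0463·5.73e-09) = 6.139e+04 rad/s.
Step 2 — f₀ = ω₀/(2π) = 9771 Hz.
Step 3 — Series Q: Q = ω₀L/R = 6.139e+04·0.0463/2200 = 1.292.
Step 4 — Bandwidth: Δω = ω₀/Q = 4.752e+04 rad/s; BW = Δω/(2π) = 7562 Hz.

(a) f₀ = 9771 Hz  (b) Q = 1.292  (c) BW = 7562 Hz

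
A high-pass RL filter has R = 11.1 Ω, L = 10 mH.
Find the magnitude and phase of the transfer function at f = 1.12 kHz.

Step 1 — Angular frequency: ω = 2π·1120 = 7037 rad/s.
Step 2 — Transfer function: H(jω) = jωL/(R + jωL).
Step 3 — Numerator jωL = j·70.37; denominator R + jωL = 11.1 + j70.37.
Step 4 — H = 0.9757 + j0.1539.
Step 5 — Magnitude: |H| = 0.9878 (-0.1 dB); phase: φ = 9.0°.

|H| = 0.9878 (-0.1 dB), φ = 9.0°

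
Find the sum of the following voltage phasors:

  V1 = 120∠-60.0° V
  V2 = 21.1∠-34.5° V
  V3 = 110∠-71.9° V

Step 1 — Convert each phasor to rectangular form:
  V1 = 120·(cos(-60.0°) + j·sin(-60.0°)) = 60 - j103.9 V
  V2 = 21.1·(cos(-34.5°) + j·sin(-34.5°)) = 17.39 - j11.95 V
  V3 = 110·(cos(-71.9°) + j·sin(-71.9°)) = 34.17 - j104.6 V
Step 2 — Sum components: V_total = 111.6 - j220.4 V.
Step 3 — Convert to polar: |V_total| = 247.1 V, ∠V_total = -63.2°.

V_total = 247.1∠-63.2° V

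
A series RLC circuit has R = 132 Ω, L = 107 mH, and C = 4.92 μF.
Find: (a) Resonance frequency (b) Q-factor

Step 1 — Resonance condition Im(Z)=0 gives ω₀ = 1/√(LC).
Step 2 — ω₀ = 1/√(0.107·4.92e-06) = 1378 rad/s.
Step 3 — f₀ = ω₀/(2π) = 219.4 Hz.
Step 4 — Series Q: Q = ω₀L/R = 1378·0.107/132 = 1.117.

(a) f₀ = 219.4 Hz  (b) Q = 1.117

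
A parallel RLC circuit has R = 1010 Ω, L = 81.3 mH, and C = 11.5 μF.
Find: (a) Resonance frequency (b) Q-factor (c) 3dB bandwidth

Step 1 — Resonance: ω₀ = 1/√(LC) = 1/√(0.0813·1.15e-05) = 1034 rad/s.
Step 2 — f₀ = ω₀/(2π) = 164.6 Hz.
Step 3 — Parallel Q: Q = R/(ω₀L) = 1010/(1034·0.0813) = 12.01.
Step 4 — Bandwidth: Δω = ω₀/Q = 86.1 rad/s; BW = Δω/(2π) = 13.7 Hz.

(a) f₀ = 164.6 Hz  (b) Q = 12.01  (c) BW = 13.7 Hz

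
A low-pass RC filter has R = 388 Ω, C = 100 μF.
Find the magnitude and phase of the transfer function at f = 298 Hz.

Step 1 — Angular frequency: ω = 2π·298 = 1872 rad/s.
Step 2 — Transfer function: H(jω) = 1/(1 + jωRC).
Step 3 — Denominator: 1 + jωRC = 1 + j·1872·388·0.0001 = 1 + j72.65.
Step 4 — H = 0.0001894 - j0.01376.
Step 5 — Magnitude: |H| = 0.01376 (-37.2 dB); phase: φ = -89.2°.

|H| = 0.01376 (-37.2 dB), φ = -89.2°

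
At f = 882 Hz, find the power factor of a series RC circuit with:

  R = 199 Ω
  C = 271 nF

Step 1 — Angular frequency: ω = 2π·f = 2π·882 = 5542 rad/s.
Step 2 — Component impedances:
  R: Z = R = 199 Ω
  C: Z = 1/(jωC) = -j/(ω·C) = 0 - j665.9 Ω
Step 3 — Series combination: Z_total = R + C = 199 - j665.9 Ω = 695∠-73.4° Ω.
Step 4 — Power factor: PF = cos(φ) = Re(Z)/|Z| = 199/695 = 0.2863.
Step 5 — Type: Im(Z) = -665.9 ⇒ leading (phase φ = -73.4°).

PF = 0.2863 (leading, φ = -73.4°)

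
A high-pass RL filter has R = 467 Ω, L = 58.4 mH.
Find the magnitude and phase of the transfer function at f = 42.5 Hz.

Step 1 — Angular frequency: ω = 2π·42.5 = 267 rad/s.
Step 2 — Transfer function: H(jω) = jωL/(R + jωL).
Step 3 — Numerator jωL = j·15.59; denominator R + jωL = 467 + j15.59.
Step 4 — H = 0.001114 + j0.03336.
Step 5 — Magnitude: |H| = 0.03338 (-29.5 dB); phase: φ = 88.1°.

|H| = 0.03338 (-29.5 dB), φ = 88.1°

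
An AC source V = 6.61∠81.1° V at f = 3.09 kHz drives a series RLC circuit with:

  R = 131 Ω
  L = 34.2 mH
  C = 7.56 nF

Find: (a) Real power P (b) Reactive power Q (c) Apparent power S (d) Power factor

Step 1 — Angular frequency: ω = 2π·f = 2π·3090 = 1.942e+04 rad/s.
Step 2 — Component impedances:
  R: Z = R = 131 Ω
  L: Z = jωL = j·1.942e+04·0.0342 = 0 + j664 Ω
  C: Z = 1/(jωC) = -j/(ω·C) = 0 - j6813 Ω
Step 3 — Series combination: Z_total = R + L + C = 131 - j6149 Ω = 6150∠-88.8° Ω.
Step 4 — Source phasor: V = 6.61∠81.1° V = 1.023 + j6.53 V.
Step 5 — Current: I = V / Z = -0.001058 + j0.0001888 A = 0.001075∠169.9° A.
Step 6 — Complex power: S = V·I* = 0.0001513 - j0.007102 VA.
Step 7 — Real power: P = Re(S) = 0.0001513 W.
Step 8 — Reactive power: Q = Im(S) = -0.007102 VAR.
Step 9 — Apparent power: |S| = 0.007104 VA.
Step 10 — Power factor: PF = P/|S| = 0.0213 (leading).

(a) P = 0.0001513 W  (b) Q = -0.007102 VAR  (c) S = 0.007104 VA  (d) PF = 0.0213 (leading)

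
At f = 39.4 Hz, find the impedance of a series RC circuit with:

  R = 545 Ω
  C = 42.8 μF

Step 1 — Angular frequency: ω = 2π·f = 2π·39.4 = 247.6 rad/s.
Step 2 — Component impedances:
  R: Z = R = 545 Ω
  C: Z = 1/(jωC) = -j/(ω·C) = 0 - j94.38 Ω
Step 3 — Series combination: Z_total = R + C = 545 - j94.38 Ω = 553.1∠-9.8° Ω.

Z = 545 - j94.38 Ω = 553.1∠-9.8° Ω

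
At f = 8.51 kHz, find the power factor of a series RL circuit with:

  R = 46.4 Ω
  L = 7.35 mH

Step 1 — Angular frequency: ω = 2π·f = 2π·8510 = 5.347e+04 rad/s.
Step 2 — Component impedances:
  R: Z = R = 46.4 Ω
  L: Z = jωL = j·5.347e+04·0.00735 = 0 + j393 Ω
Step 3 — Series combination: Z_total = R + L = 46.4 + j393 Ω = 395.7∠83.3° Ω.
Step 4 — Power factor: PF = cos(φ) = Re(Z)/|Z| = 46.4/395.7 = 0.1173.
Step 5 — Type: Im(Z) = 393 ⇒ lagging (phase φ = 83.3°).

PF = 0.1173 (lagging, φ = 83.3°)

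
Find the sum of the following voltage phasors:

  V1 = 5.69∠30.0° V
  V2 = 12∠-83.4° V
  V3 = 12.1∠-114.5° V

Step 1 — Convert each phasor to rectangular form:
  V1 = 5.69·(cos(30.0°) + j·sin(30.0°)) = 4.928 + j2.845 V
  V2 = 12·(cos(-83.4°) + j·sin(-83.4°)) = 1.379 - j11.92 V
  V3 = 12.1·(cos(-114.5°) + j·sin(-114.5°)) = -5.018 - j11.01 V
Step 2 — Sum components: V_total = 1.289 - j20.09 V.
Step 3 — Convert to polar: |V_total| = 20.13 V, ∠V_total = -86.3°.

V_total = 20.13∠-86.3° V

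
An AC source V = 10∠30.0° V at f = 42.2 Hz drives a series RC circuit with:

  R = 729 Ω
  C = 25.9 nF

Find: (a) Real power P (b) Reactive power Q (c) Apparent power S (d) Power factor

Step 1 — Angular frequency: ω = 2π·f = 2π·42.2 = 265.2 rad/s.
Step 2 — Component impedances:
  R: Z = R = 729 Ω
  C: Z = 1/(jωC) = -j/(ω·C) = 0 - j1.456e+05 Ω
Step 3 — Series combination: Z_total = R + C = 729 - j1.456e+05 Ω = 1.456e+05∠-89.7° Ω.
Step 4 — Source phasor: V = 10∠30.0° V = 8.66 + j5 V.
Step 5 — Current: I = V / Z = -3.404e-05 + j5.964e-05 A = 6.867e-05∠119.7° A.
Step 6 — Complex power: S = V·I* = 3.438e-06 - j0.0006867 VA.
Step 7 — Real power: P = Re(S) = 3.438e-06 W.
Step 8 — Reactive power: Q = Im(S) = -0.0006867 VAR.
Step 9 — Apparent power: |S| = 0.0006867 VA.
Step 10 — Power factor: PF = P/|S| = 0.005006 (leading).

(a) P = 3.438e-06 W  (b) Q = -0.0006867 VAR  (c) S = 0.0006867 VA  (d) PF = 0.005006 (leading)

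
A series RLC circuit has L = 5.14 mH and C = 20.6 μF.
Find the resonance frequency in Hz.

Step 1 — Resonance condition Im(Z)=0 gives ω₀ = 1/√(LC).
Step 2 — ω₀ = 1/√(0.00514·2.06e-05) = 3073 rad/s.
Step 3 — f₀ = ω₀/(2π) = 489.1 Hz.

f₀ = 489.1 Hz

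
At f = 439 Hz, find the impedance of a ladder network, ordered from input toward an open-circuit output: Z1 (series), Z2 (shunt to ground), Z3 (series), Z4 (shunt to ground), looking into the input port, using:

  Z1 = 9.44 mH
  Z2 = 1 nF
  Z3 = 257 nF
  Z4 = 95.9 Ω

Step 1 — Angular frequency: ω = 2π·f = 2π·439 = 2758 rad/s.
Step 2 — Component impedances:
  Z1: Z = jωL = j·2758·0.00944 = 0 + j26.04 Ω
  Z2: Z = 1/(jωC) = -j/(ω·C) = 0 - j3.625e+05 Ω
  Z3: Z = 1/(jωC) = -j/(ω·C) = 0 - j1411 Ω
  Z4: Z = R = 95.9 Ω
Step 3 — Ladder network (open output): work backward from the far end, alternating series and parallel combinations. Z_in = 95.16 - j1379 Ω = 1382∠-86.1° Ω.

Z = 95.16 - j1379 Ω = 1382∠-86.1° Ω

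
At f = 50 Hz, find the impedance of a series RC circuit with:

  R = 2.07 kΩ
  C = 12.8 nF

Step 1 — Angular frequency: ω = 2π·f = 2π·50 = 314.2 rad/s.
Step 2 — Component impedances:
  R: Z = R = 2070 Ω
  C: Z = 1/(jωC) = -j/(ω·C) = 0 - j2.487e+05 Ω
Step 3 — Series combination: Z_total = R + C = 2070 - j2.487e+05 Ω = 2.487e+05∠-89.5° Ω.

Z = 2070 - j2.487e+05 Ω = 2.487e+05∠-89.5° Ω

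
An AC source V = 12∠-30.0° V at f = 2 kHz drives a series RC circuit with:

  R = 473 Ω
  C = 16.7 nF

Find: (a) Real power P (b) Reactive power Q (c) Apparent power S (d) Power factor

Step 1 — Angular frequency: ω = 2π·f = 2π·2000 = 1.257e+04 rad/s.
Step 2 — Component impedances:
  R: Z = R = 473 Ω
  C: Z = 1/(jωC) = -j/(ω·C) = 0 - j4765 Ω
Step 3 — Series combination: Z_total = R + C = 473 - j4765 Ω = 4789∠-84.3° Ω.
Step 4 — Source phasor: V = 12∠-30.0° V = 10.39 - j6 V.
Step 5 — Current: I = V / Z = 0.001461 + j0.002036 A = 0.002506∠54.3° A.
Step 6 — Complex power: S = V·I* = 0.00297 - j0.02992 VA.
Step 7 — Real power: P = Re(S) = 0.00297 W.
Step 8 — Reactive power: Q = Im(S) = -0.02992 VAR.
Step 9 — Apparent power: |S| = 0.03007 VA.
Step 10 — Power factor: PF = P/|S| = 0.09878 (leading).

(a) P = 0.00297 W  (b) Q = -0.02992 VAR  (c) S = 0.03007 VA  (d) PF = 0.09878 (leading)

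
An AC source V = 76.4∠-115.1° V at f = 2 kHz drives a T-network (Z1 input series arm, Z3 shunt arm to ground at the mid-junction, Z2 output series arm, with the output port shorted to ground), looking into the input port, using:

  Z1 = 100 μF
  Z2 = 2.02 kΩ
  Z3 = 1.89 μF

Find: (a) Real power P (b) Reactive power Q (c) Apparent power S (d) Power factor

Step 1 — Angular frequency: ω = 2π·f = 2π·2000 = 1.257e+04 rad/s.
Step 2 — Component impedances:
  Z1: Z = 1/(jωC) = -j/(ω·C) = 0 - j0.7958 Ω
  Z2: Z = R = 2020 Ω
  Z3: Z = 1/(jωC) = -j/(ω·C) = 0 - j42.1 Ω
Step 3 — With the output port shorted to ground, the output series arm Z2 runs from the junction to ground; the shunt arm Z3 also runs from the junction to ground. They appear in parallel: Z3 || Z2 = 0.8772 - j42.09 Ω.
Step 4 — Series with input arm Z1: Z_in = Z1 + (Z3 || Z2) = 0.8772 - j42.88 Ω = 42.89∠-88.8° Ω.
Step 5 — Source phasor: V = 76.4∠-115.1° V = -32.41 - j69.19 V.
Step 6 — Current: I = V / Z = 1.597 - j0.7884 A = 1.781∠-26.3° A.
Step 7 — Complex power: S = V·I* = 2.783 - j136.1 VA.
Step 8 — Real power: P = Re(S) = 2.783 W.
Step 9 — Reactive power: Q = Im(S) = -136.1 VAR.
Step 10 — Apparent power: |S| = 136.1 VA.
Step 11 — Power factor: PF = P/|S| = 0.02045 (leading).

(a) P = 2.783 W  (b) Q = -136.1 VAR  (c) S = 136.1 VA  (d) PF = 0.02045 (leading)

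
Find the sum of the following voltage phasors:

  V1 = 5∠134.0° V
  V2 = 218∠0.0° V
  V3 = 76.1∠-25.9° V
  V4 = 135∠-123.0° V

Step 1 — Convert each phasor to rectangular form:
  V1 = 5·(cos(134.0°) + j·sin(134.0°)) = -3.473 + j3.597 V
  V2 = 218·(cos(0.0°) + j·sin(0.0°)) = 218 V
  V3 = 76.1·(cos(-25.9°) + j·sin(-25.9°)) = 68.46 - j33.24 V
  V4 = 135·(cos(-123.0°) + j·sin(-123.0°)) = -73.53 - j113.2 V
Step 2 — Sum components: V_total = 209.5 - j142.9 V.
Step 3 — Convert to polar: |V_total| = 253.5 V, ∠V_total = -34.3°.

V_total = 253.5∠-34.3° V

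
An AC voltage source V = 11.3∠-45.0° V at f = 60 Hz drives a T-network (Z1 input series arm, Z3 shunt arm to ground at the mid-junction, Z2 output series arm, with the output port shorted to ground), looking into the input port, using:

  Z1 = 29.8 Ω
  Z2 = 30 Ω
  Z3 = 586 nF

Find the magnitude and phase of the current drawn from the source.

Step 1 — Angular frequency: ω = 2π·f = 2π·60 = 377 rad/s.
Step 2 — Component impedances:
  Z1: Z = R = 29.8 Ω
  Z2: Z = R = 30 Ω
  Z3: Z = 1/(jωC) = -j/(ω·C) = 0 - j4527 Ω
Step 3 — With the output port shorted to ground, the output series arm Z2 runs from the junction to ground; the shunt arm Z3 also runs from the junction to ground. They appear in parallel: Z3 || Z2 = 30 - j0.1988 Ω.
Step 4 — Series with input arm Z1: Z_in = Z1 + (Z3 || Z2) = 59.8 - j0.1988 Ω = 59.8∠-0.2° Ω.
Step 5 — Source phasor: V = 11.3∠-45.0° V = 7.99 - j7.99 V.
Step 6 — Ohm's law: I = V / Z_total = (7.99 - j7.99) / (59.8 - j0.1988) = 0.1341 - j0.1332 A.
Step 7 — Convert to polar: |I| = 0.189 A, ∠I = -44.8°.

I = 0.189∠-44.8° A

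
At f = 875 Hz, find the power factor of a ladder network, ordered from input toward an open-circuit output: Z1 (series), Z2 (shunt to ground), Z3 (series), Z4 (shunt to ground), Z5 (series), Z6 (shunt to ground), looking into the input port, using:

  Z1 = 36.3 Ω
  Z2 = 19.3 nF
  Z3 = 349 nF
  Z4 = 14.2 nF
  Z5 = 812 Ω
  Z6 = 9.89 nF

Step 1 — Angular frequency: ω = 2π·f = 2π·875 = 5498 rad/s.
Step 2 — Component impedances:
  Z1: Z = R = 36.3 Ω
  Z2: Z = 1/(jωC) = -j/(ω·C) = 0 - j9424 Ω
  Z3: Z = 1/(jωC) = -j/(ω·C) = 0 - j521.2 Ω
  Z4: Z = 1/(jωC) = -j/(ω·C) = 0 - j1.281e+04 Ω
  Z5: Z = R = 812 Ω
  Z6: Z = 1/(jωC) = -j/(ω·C) = 0 - j1.839e+04 Ω
Step 3 — Ladder network (open output): work backward from the far end, alternating series and parallel combinations. Z_in = 75.96 - j4349 Ω = 4350∠-89.0° Ω.
Step 4 — Power factor: PF = cos(φ) = Re(Z)/|Z| = 75.96/4350 = 0.01746.
Step 5 — Type: Im(Z) = -4349 ⇒ leading (phase φ = -89.0°).

PF = 0.01746 (leading, φ = -89.0°)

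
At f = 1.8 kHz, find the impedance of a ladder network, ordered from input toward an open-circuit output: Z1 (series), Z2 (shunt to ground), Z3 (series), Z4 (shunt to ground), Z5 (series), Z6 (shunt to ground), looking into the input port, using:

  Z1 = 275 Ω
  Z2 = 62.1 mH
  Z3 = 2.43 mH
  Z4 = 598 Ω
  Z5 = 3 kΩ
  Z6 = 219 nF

Step 1 — Angular frequency: ω = 2π·f = 2π·1800 = 1.131e+04 rad/s.
Step 2 — Component impedances:
  Z1: Z = R = 275 Ω
  Z2: Z = jωL = j·1.131e+04·0.0621 = 0 + j702.3 Ω
  Z3: Z = jωL = j·1.131e+04·0.00243 = 0 + j27.48 Ω
  Z4: Z = R = 598 Ω
  Z5: Z = R = 3000 Ω
  Z6: Z = 1/(jωC) = -j/(ω·C) = 0 - j403.7 Ω
Step 3 — Ladder network (open output): work backward from the far end, alternating series and parallel combinations. Z_in = 596.7 + j239.8 Ω = 643∠21.9° Ω.

Z = 596.7 + j239.8 Ω = 643∠21.9° Ω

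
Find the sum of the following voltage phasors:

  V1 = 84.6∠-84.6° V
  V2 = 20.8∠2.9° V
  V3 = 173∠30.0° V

Step 1 — Convert each phasor to rectangular form:
  V1 = 84.6·(cos(-84.6°) + j·sin(-84.6°)) = 7.962 - j84.22 V
  V2 = 20.8·(cos(2.9°) + j·sin(2.9°)) = 20.77 + j1.052 V
  V3 = 173·(cos(30.0°) + j·sin(30.0°)) = 149.8 + j86.5 V
Step 2 — Sum components: V_total = 178.6 + j3.328 V.
Step 3 — Convert to polar: |V_total| = 178.6 V, ∠V_total = 1.1°.

V_total = 178.6∠1.1° V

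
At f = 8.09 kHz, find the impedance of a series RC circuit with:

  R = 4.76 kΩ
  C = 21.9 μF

Step 1 — Angular frequency: ω = 2π·f = 2π·8090 = 5.083e+04 rad/s.
Step 2 — Component impedances:
  R: Z = R = 4760 Ω
  C: Z = 1/(jωC) = -j/(ω·C) = 0 - j0.8983 Ω
Step 3 — Series combination: Z_total = R + C = 4760 - j0.8983 Ω = 4760∠-0.0° Ω.

Z = 4760 - j0.8983 Ω = 4760∠-0.0° Ω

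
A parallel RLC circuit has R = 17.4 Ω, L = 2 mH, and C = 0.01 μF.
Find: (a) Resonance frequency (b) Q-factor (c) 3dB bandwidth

Step 1 — Resonance: ω₀ = 1/√(LC) = 1/√(0.002·1e-08) = 2.236e+05 rad/s.
Step 2 — f₀ = ω₀/(2π) = 3.559e+04 Hz.
Step 3 — Parallel Q: Q = R/(ω₀L) = 17.4/(2.236e+05·0.002) = 0.03891.
Step 4 — Bandwidth: Δω = ω₀/Q = 5.747e+06 rad/s; BW = Δω/(2π) = 9.147e+05 Hz.

(a) f₀ = 3.559e+04 Hz  (b) Q = 0.03891  (c) BW = 9.147e+05 Hz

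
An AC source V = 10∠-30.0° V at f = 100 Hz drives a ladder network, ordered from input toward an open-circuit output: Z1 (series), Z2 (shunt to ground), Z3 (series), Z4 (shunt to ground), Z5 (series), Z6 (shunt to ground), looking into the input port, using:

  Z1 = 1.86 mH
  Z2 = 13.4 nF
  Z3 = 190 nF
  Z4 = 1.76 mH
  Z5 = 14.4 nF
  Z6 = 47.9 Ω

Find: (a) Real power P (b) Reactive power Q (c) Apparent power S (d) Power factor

Step 1 — Angular frequency: ω = 2π·f = 2π·100 = 628.3 rad/s.
Step 2 — Component impedances:
  Z1: Z = jωL = j·628.3·0.00186 = 0 + j1.169 Ω
  Z2: Z = 1/(jωC) = -j/(ω·C) = 0 - j1.188e+05 Ω
  Z3: Z = 1/(jωC) = -j/(ω·C) = 0 - j8377 Ω
  Z4: Z = jωL = j·628.3·0.00176 = 0 + j1.106 Ω
  Z5: Z = 1/(jωC) = -j/(ω·C) = 0 - j1.105e+05 Ω
  Z6: Z = R = 47.9 Ω
Step 3 — Ladder network (open output): work backward from the far end, alternating series and parallel combinations. Z_in = 0 - j7823 Ω = 7823∠-90.0° Ω.
Step 4 — Source phasor: V = 10∠-30.0° V = 8.66 - j5 V.
Step 5 — Current: I = V / Z = 0.0006392 + j0.001107 A = 0.001278∠60.0° A.
Step 6 — Complex power: S = V·I* = 0 - j0.01278 VA.
Step 7 — Real power: P = Re(S) = 0 W.
Step 8 — Reactive power: Q = Im(S) = -0.01278 VAR.
Step 9 — Apparent power: |S| = 0.01278 VA.
Step 10 — Power factor: PF = P/|S| = 0 (leading).

(a) P = 0 W  (b) Q = -0.01278 VAR  (c) S = 0.01278 VA  (d) PF = 0 (leading)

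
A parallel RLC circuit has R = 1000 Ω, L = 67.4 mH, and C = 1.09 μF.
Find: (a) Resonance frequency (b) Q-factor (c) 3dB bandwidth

Step 1 — Resonance: ω₀ = 1/√(LC) = 1/√(0.0674·1.09e-06) = 3689 rad/s.
Step 2 — f₀ = ω₀/(2π) = 587.2 Hz.
Step 3 — Parallel Q: Q = R/(ω₀L) = 1000/(3689·0.0674) = 4.021.
Step 4 — Bandwidth: Δω = ω₀/Q = 917.4 rad/s; BW = Δω/(2π) = 146 Hz.

(a) f₀ = 587.2 Hz  (b) Q = 4.021  (c) BW = 146 Hz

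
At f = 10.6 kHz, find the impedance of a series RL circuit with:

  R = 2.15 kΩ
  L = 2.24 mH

Step 1 — Angular frequency: ω = 2π·f = 2π·1.06e+04 = 6.66e+04 rad/s.
Step 2 — Component impedances:
  R: Z = R = 2150 Ω
  L: Z = jωL = j·6.66e+04·0.00224 = 0 + j149.2 Ω
Step 3 — Series combination: Z_total = R + L = 2150 + j149.2 Ω = 2155∠4.0° Ω.

Z = 2150 + j149.2 Ω = 2155∠4.0° Ω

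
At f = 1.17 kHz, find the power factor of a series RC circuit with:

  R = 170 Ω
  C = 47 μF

Step 1 — Angular frequency: ω = 2π·f = 2π·1170 = 7351 rad/s.
Step 2 — Component impedances:
  R: Z = R = 170 Ω
  C: Z = 1/(jωC) = -j/(ω·C) = 0 - j2.894 Ω
Step 3 — Series combination: Z_total = R + C = 170 - j2.894 Ω = 170∠-1.0° Ω.
Step 4 — Power factor: PF = cos(φ) = Re(Z)/|Z| = 170/170.02 = 0.9999.
Step 5 — Type: Im(Z) = -2.894 ⇒ leading (phase φ = -1.0°).

PF = 0.9999 (leading, φ = -1.0°)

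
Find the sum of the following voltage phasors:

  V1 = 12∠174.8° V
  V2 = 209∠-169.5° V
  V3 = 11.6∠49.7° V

Step 1 — Convert each phasor to rectangular form:
  V1 = 12·(cos(174.8°) + j·sin(174.8°)) = -11.95 + j1.088 V
  V2 = 209·(cos(-169.5°) + j·sin(-169.5°)) = -205.5 - j38.09 V
  V3 = 11.6·(cos(49.7°) + j·sin(49.7°)) = 7.503 + j8.847 V
Step 2 — Sum components: V_total = -209.9 - j28.15 V.
Step 3 — Convert to polar: |V_total| = 211.8 V, ∠V_total = -172.4°.

V_total = 211.8∠-172.4° V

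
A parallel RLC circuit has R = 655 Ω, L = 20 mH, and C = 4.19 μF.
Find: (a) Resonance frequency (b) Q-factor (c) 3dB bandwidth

Step 1 — Resonance: ω₀ = 1/√(LC) = 1/√(0.02·4.19e-06) = 3454 rad/s.
Step 2 — f₀ = ω₀/(2π) = 549.8 Hz.
Step 3 — Parallel Q: Q = R/(ω₀L) = 655/(3454·0.02) = 9.481.
Step 4 — Bandwidth: Δω = ω₀/Q = 364.4 rad/s; BW = Δω/(2π) = 57.99 Hz.

(a) f₀ = 549.8 Hz  (b) Q = 9.481  (c) BW = 57.99 Hz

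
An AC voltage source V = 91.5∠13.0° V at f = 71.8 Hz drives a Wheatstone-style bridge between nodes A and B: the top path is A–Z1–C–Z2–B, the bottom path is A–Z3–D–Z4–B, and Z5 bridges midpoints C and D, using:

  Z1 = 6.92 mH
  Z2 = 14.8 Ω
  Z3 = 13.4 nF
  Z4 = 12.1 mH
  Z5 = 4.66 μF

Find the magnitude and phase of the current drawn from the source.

Step 1 — Angular frequency: ω = 2π·f = 2π·71.8 = 451.1 rad/s.
Step 2 — Component impedances:
  Z1: Z = jωL = j·451.1·0.00692 = 0 + j3.122 Ω
  Z2: Z = R = 14.8 Ω
  Z3: Z = 1/(jωC) = -j/(ω·C) = 0 - j1.654e+05 Ω
  Z4: Z = jωL = j·451.1·0.0121 = 0 + j5.459 Ω
  Z5: Z = 1/(jωC) = -j/(ω·C) = 0 - j475.7 Ω
Step 3 — Bridge requires nodal analysis (the Z5 bridge couples midpoints C and D, so the two paths cannot be reduced to a simple series/parallel combination). Setting node B to ground and injecting 1 A at node A, the 3-node admittance system at A, C, D solves to V_A = Z_AB = 14.79 + j2.655 Ω = 15.02∠10.2° Ω.
Step 4 — Source phasor: V = 91.5∠13.0° V = 89.15 + j20.58 V.
Step 5 — Ohm's law: I = V / Z_total = (89.15 + j20.58) / (14.79 + j2.655) = 6.084 + j0.2996 A.
Step 6 — Convert to polar: |I| = 6.091 A, ∠I = 2.8°.

I = 6.091∠2.8° A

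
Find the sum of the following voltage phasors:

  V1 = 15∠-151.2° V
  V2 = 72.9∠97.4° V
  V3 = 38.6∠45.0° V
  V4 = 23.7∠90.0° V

Step 1 — Convert each phasor to rectangular form:
  V1 = 15·(cos(-151.2°) + j·sin(-151.2°)) = -13.14 - j7.226 V
  V2 = 72.9·(cos(97.4°) + j·sin(97.4°)) = -9.389 + j72.29 V
  V3 = 38.6·(cos(45.0°) + j·sin(45.0°)) = 27.29 + j27.29 V
  V4 = 23.7·(cos(90.0°) + j·sin(90.0°)) = 0 + j23.7 V
Step 2 — Sum components: V_total = 4.761 + j116.1 V.
Step 3 — Convert to polar: |V_total| = 116.2 V, ∠V_total = 87.7°.

V_total = 116.2∠87.7° V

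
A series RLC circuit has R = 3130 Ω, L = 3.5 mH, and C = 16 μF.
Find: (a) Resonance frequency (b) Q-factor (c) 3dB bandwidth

Step 1 — Resonance: ω₀ = 1/√(LC) = 1/√(0.0035·1.6e-05) = 4226 rad/s.
Step 2 — f₀ = ω₀/(2π) = 672.6 Hz.
Step 3 — Series Q: Q = ω₀L/R = 4226·0.0035/3130 = 0.004725.
Step 4 — Bandwidth: Δω = ω₀/Q = 8.943e+05 rad/s; BW = Δω/(2π) = 1.423e+05 Hz.

(a) f₀ = 672.6 Hz  (b) Q = 0.004725  (c) BW = 1.423e+05 Hz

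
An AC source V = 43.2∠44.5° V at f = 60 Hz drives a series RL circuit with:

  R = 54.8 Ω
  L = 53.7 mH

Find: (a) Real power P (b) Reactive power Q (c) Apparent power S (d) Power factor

Step 1 — Angular frequency: ω = 2π·f = 2π·60 = 377 rad/s.
Step 2 — Component impedances:
  R: Z = R = 54.8 Ω
  L: Z = jωL = j·377·0.0537 = 0 + j20.24 Ω
Step 3 — Series combination: Z_total = R + L = 54.8 + j20.24 Ω = 58.42∠20.3° Ω.
Step 4 — Source phasor: V = 43.2∠44.5° V = 30.81 + j30.28 V.
Step 5 — Current: I = V / Z = 0.6744 + j0.3034 A = 0.7395∠24.2° A.
Step 6 — Complex power: S = V·I* = 29.97 + j11.07 VA.
Step 7 — Real power: P = Re(S) = 29.97 W.
Step 8 — Reactive power: Q = Im(S) = 11.07 VAR.
Step 9 — Apparent power: |S| = 31.95 VA.
Step 10 — Power factor: PF = P/|S| = 0.938 (lagging).

(a) P = 29.97 W  (b) Q = 11.07 VAR  (c) S = 31.95 VA  (d) PF = 0.938 (lagging)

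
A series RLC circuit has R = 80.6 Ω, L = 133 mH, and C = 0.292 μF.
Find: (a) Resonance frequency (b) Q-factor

Step 1 — Resonance condition Im(Z)=0 gives ω₀ = 1/√(LC).
Step 2 — ω₀ = 1/√(0.133·2.92e-07) = 5074 rad/s.
Step 3 — f₀ = ω₀/(2π) = 807.6 Hz.
Step 4 — Series Q: Q = ω₀L/R = 5074·0.133/80.6 = 8.373.

(a) f₀ = 807.6 Hz  (b) Q = 8.373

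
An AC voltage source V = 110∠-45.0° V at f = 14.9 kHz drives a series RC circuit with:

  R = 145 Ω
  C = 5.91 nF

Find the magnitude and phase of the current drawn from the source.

Step 1 — Angular frequency: ω = 2π·f = 2π·1.49e+04 = 9.362e+04 rad/s.
Step 2 — Component impedances:
  R: Z = R = 145 Ω
  C: Z = 1/(jωC) = -j/(ω·C) = 0 - j1807 Ω
Step 3 — Series combination: Z_total = R + C = 145 - j1807 Ω = 1813∠-85.4° Ω.
Step 4 — Source phasor: V = 110∠-45.0° V = 77.78 - j77.78 V.
Step 5 — Ohm's law: I = V / Z_total = (77.78 - j77.78) / (145 - j1807) = 0.04619 + j0.03933 A.
Step 6 — Convert to polar: |I| = 0.06067 A, ∠I = 40.4°.

I = 0.06067∠40.4° A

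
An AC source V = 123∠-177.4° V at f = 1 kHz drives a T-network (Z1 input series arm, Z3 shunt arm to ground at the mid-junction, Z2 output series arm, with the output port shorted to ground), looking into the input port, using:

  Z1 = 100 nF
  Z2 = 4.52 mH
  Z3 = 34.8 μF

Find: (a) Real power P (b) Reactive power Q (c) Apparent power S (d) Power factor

Step 1 — Angular frequency: ω = 2π·f = 2π·1000 = 6283 rad/s.
Step 2 — Component impedances:
  Z1: Z = 1/(jωC) = -j/(ω·C) = 0 - j1592 Ω
  Z2: Z = jωL = j·6283·0.00452 = 0 + j28.4 Ω
  Z3: Z = 1/(jωC) = -j/(ω·C) = 0 - j4.573 Ω
Step 3 — With the output port shorted to ground, the output series arm Z2 runs from the junction to ground; the shunt arm Z3 also runs from the junction to ground. They appear in parallel: Z3 || Z2 = 0 - j5.451 Ω.
Step 4 — Series with input arm Z1: Z_in = Z1 + (Z3 || Z2) = 0 - j1597 Ω = 1597∠-90.0° Ω.
Step 5 — Source phasor: V = 123∠-177.4° V = -122.9 - j5.58 V.
Step 6 — Current: I = V / Z = 0.003494 - j0.07694 A = 0.07702∠-87.4° A.
Step 7 — Complex power: S = V·I* = 0 - j9.473 VA.
Step 8 — Real power: P = Re(S) = 0 W.
Step 9 — Reactive power: Q = Im(S) = -9.473 VAR.
Step 10 — Apparent power: |S| = 9.473 VA.
Step 11 — Power factor: PF = P/|S| = 0 (leading).

(a) P = 0 W  (b) Q = -9.473 VAR  (c) S = 9.473 VA  (d) PF = 0 (leading)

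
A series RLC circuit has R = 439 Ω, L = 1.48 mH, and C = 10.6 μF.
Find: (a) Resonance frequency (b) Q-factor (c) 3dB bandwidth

Step 1 — Resonance condition Im(Z)=0 gives ω₀ = 1/√(LC).
Step 2 — ω₀ = 1/√(0.00148·1.06e-05) = 7984 rad/s.
Step 3 — f₀ = ω₀/(2π) = 1271 Hz.
Step 4 — Series Q: Q = ω₀L/R = 7984·0.00148/439 = 0.02692.
Step 5 — 3dB bandwidth: Δω = ω₀/Q = 2.966e+05 rad/s; BW = Δω/(2π) = 4.721e+04 Hz.

(a) f₀ = 1271 Hz  (b) Q = 0.02692  (c) BW = 4.721e+04 Hz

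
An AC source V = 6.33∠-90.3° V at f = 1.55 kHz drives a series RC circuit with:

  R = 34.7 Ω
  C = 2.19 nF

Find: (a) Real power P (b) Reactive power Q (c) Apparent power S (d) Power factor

Step 1 — Angular frequency: ω = 2π·f = 2π·1550 = 9739 rad/s.
Step 2 — Component impedances:
  R: Z = R = 34.7 Ω
  C: Z = 1/(jωC) = -j/(ω·C) = 0 - j4.689e+04 Ω
Step 3 — Series combination: Z_total = R + C = 34.7 - j4.689e+04 Ω = 4.689e+04∠-90.0° Ω.
Step 4 — Source phasor: V = 6.33∠-90.3° V = -0.03314 - j6.33 V.
Step 5 — Current: I = V / Z = 0.000135 - j8.068e-07 A = 0.000135∠-0.3° A.
Step 6 — Complex power: S = V·I* = 6.325e-07 - j0.0008546 VA.
Step 7 — Real power: P = Re(S) = 6.325e-07 W.
Step 8 — Reactive power: Q = Im(S) = -0.0008546 VAR.
Step 9 — Apparent power: |S| = 0.0008546 VA.
Step 10 — Power factor: PF = P/|S| = 0.0007401 (leading).

(a) P = 6.325e-07 W  (b) Q = -0.0008546 VAR  (c) S = 0.0008546 VA  (d) PF = 0.0007401 (leading)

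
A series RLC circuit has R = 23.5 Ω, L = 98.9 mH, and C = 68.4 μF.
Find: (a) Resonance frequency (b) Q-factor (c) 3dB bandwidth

Step 1 — Resonance condition Im(Z)=0 gives ω₀ = 1/√(LC).
Step 2 — ω₀ = 1/√(0.0989·6.84e-05) = 384.5 rad/s.
Step 3 — f₀ = ω₀/(2π) = 61.19 Hz.
Step 4 — Series Q: Q = ω₀L/R = 384.5·0.0989/23.5 = 1.618.
Step 5 — 3dB bandwidth: Δω = ω₀/Q = 237.6 rad/s; BW = Δω/(2π) = 37.82 Hz.

(a) f₀ = 61.19 Hz  (b) Q = 1.618  (c) BW = 37.82 Hz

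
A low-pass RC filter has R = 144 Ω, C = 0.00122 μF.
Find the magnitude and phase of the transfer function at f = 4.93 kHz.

Step 1 — Angular frequency: ω = 2π·4930 = 3.098e+04 rad/s.
Step 2 — Transfer function: H(jω) = 1/(1 + jωRC).
Step 3 — Denominator: 1 + jωRC = 1 + j·3.098e+04·144·1.22e-09 = 1 + j0.005442.
Step 4 — H = 1 - j0.005442.
Step 5 — Magnitude: |H| = 1 (-0.0 dB); phase: φ = -0.3°.

|H| = 1 (-0.0 dB), φ = -0.3°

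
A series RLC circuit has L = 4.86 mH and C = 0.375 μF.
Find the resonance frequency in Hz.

Step 1 — Resonance condition Im(Z)=0 gives ω₀ = 1/√(LC).
Step 2 — ω₀ = 1/√(0.00486·3.75e-07) = 2.342e+04 rad/s.
Step 3 — f₀ = ω₀/(2π) = 3728 Hz.

f₀ = 3728 Hz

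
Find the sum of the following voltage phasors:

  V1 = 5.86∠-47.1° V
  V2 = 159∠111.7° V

Step 1 — Convert each phasor to rectangular form:
  V1 = 5.86·(cos(-47.1°) + j·sin(-47.1°)) = 3.989 - j4.293 V
  V2 = 159·(cos(111.7°) + j·sin(111.7°)) = -58.79 + j147.7 V
Step 2 — Sum components: V_total = -54.8 + j143.4 V.
Step 3 — Convert to polar: |V_total| = 153.6 V, ∠V_total = 110.9°.

V_total = 153.6∠110.9° V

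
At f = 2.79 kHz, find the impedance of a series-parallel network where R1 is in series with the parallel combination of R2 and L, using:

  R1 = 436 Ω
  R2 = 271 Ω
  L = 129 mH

Step 1 — Angular frequency: ω = 2π·f = 2π·2790 = 1.753e+04 rad/s.
Step 2 — Component impedances:
  R1: Z = R = 436 Ω
  R2: Z = R = 271 Ω
  L: Z = jωL = j·1.753e+04·0.129 = 0 + j2261 Ω
Step 3 — Parallel branch: R2 || L = 1/(1/R2 + 1/L) = 267.2 + j32.02 Ω.
Step 4 — Series with R1: Z_total = R1 + (R2 || L) = 703.2 + j32.02 Ω = 703.9∠2.6° Ω.

Z = 703.2 + j32.02 Ω = 703.9∠2.6° Ω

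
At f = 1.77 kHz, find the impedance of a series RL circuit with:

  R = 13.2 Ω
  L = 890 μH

Step 1 — Angular frequency: ω = 2π·f = 2π·1770 = 1.112e+04 rad/s.
Step 2 — Component impedances:
  R: Z = R = 13.2 Ω
  L: Z = jωL = j·1.112e+04·0.00089 = 0 + j9.898 Ω
Step 3 — Series combination: Z_total = R + L = 13.2 + j9.898 Ω = 16.5∠36.9° Ω.

Z = 13.2 + j9.898 Ω = 16.5∠36.9° Ω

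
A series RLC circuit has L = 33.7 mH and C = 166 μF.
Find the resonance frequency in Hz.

Step 1 — Resonance condition Im(Z)=0 gives ω₀ = 1/√(LC).
Step 2 — ω₀ = 1/√(0.0337·0.000166) = 422.8 rad/s.
Step 3 — f₀ = ω₀/(2π) = 67.29 Hz.

f₀ = 67.29 Hz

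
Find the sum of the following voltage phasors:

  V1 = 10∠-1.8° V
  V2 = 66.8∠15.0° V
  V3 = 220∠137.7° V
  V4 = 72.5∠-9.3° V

Step 1 — Convert each phasor to rectangular form:
  V1 = 10·(cos(-1.8°) + j·sin(-1.8°)) = 9.995 - j0.3141 V
  V2 = 66.8·(cos(15.0°) + j·sin(15.0°)) = 64.52 + j17.29 V
  V3 = 220·(cos(137.7°) + j·sin(137.7°)) = -162.7 + j148.1 V
  V4 = 72.5·(cos(-9.3°) + j·sin(-9.3°)) = 71.55 - j11.72 V
Step 2 — Sum components: V_total = -16.65 + j153.3 V.
Step 3 — Convert to polar: |V_total| = 154.2 V, ∠V_total = 96.2°.

V_total = 154.2∠96.2° V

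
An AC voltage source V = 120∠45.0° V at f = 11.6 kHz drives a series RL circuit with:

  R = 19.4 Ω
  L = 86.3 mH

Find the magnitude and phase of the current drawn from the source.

Step 1 — Angular frequency: ω = 2π·f = 2π·1.16e+04 = 7.288e+04 rad/s.
Step 2 — Component impedances:
  R: Z = R = 19.4 Ω
  L: Z = jωL = j·7.288e+04·0.0863 = 0 + j6290 Ω
Step 3 — Series combination: Z_total = R + L = 19.4 + j6290 Ω = 6290∠89.8° Ω.
Step 4 — Source phasor: V = 120∠45.0° V = 84.85 + j84.85 V.
Step 5 — Ohm's law: I = V / Z_total = (84.85 + j84.85) / (19.4 + j6290) = 0.01353 - j0.01345 A.
Step 6 — Convert to polar: |I| = 0.01908 A, ∠I = -44.8°.

I = 0.01908∠-44.8° A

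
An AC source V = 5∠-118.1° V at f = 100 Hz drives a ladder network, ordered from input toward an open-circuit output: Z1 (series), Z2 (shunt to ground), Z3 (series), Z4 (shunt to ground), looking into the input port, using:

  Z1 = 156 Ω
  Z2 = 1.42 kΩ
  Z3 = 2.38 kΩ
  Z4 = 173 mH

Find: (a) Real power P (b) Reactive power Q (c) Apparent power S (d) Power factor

Step 1 — Angular frequency: ω = 2π·f = 2π·100 = 628.3 rad/s.
Step 2 — Component impedances:
  Z1: Z = R = 156 Ω
  Z2: Z = R = 1420 Ω
  Z3: Z = R = 2380 Ω
  Z4: Z = jωL = j·628.3·0.173 = 0 + j108.7 Ω
Step 3 — Ladder network (open output): work backward from the far end, alternating series and parallel combinations. Z_in = 1046 + j15.17 Ω = 1046∠0.8° Ω.
Step 4 — Source phasor: V = 5∠-118.1° V = -2.355 - j4.411 V.
Step 5 — Current: I = V / Z = -0.002313 - j0.004184 A = 0.004781∠-118.9° A.
Step 6 — Complex power: S = V·I* = 0.0239 + j0.0003466 VA.
Step 7 — Real power: P = Re(S) = 0.0239 W.
Step 8 — Reactive power: Q = Im(S) = 0.0003466 VAR.
Step 9 — Apparent power: |S| = 0.0239 VA.
Step 10 — Power factor: PF = P/|S| = 0.9999 (lagging).

(a) P = 0.0239 W  (b) Q = 0.0003466 VAR  (c) S = 0.0239 VA  (d) PF = 0.9999 (lagging)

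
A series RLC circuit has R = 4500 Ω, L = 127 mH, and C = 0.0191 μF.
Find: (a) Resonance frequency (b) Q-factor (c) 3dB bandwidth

Step 1 — Resonance: ω₀ = 1/√(LC) = 1/√(0.127·1.91e-08) = 2.03e+04 rad/s.
Step 2 — f₀ = ω₀/(2π) = 3231 Hz.
Step 3 — Series Q: Q = ω₀L/R = 2.03e+04·0.127/4500 = 0.573.
Step 4 — Bandwidth: Δω = ω₀/Q = 3.543e+04 rad/s; BW = Δω/(2π) = 5639 Hz.

(a) f₀ = 3231 Hz  (b) Q = 0.573  (c) BW = 5639 Hz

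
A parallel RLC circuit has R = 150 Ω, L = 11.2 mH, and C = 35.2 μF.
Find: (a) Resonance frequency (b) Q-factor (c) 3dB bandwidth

Step 1 — Resonance: ω₀ = 1/√(LC) = 1/√(0.0112·3.52e-05) = 1593 rad/s.
Step 2 — f₀ = ω₀/(2π) = 253.5 Hz.
Step 3 — Parallel Q: Q = R/(ω₀L) = 150/(1593·0.0112) = 8.409.
Step 4 — Bandwidth: Δω = ω₀/Q = 189.4 rad/s; BW = Δω/(2π) = 30.14 Hz.

(a) f₀ = 253.5 Hz  (b) Q = 8.409  (c) BW = 30.14 Hz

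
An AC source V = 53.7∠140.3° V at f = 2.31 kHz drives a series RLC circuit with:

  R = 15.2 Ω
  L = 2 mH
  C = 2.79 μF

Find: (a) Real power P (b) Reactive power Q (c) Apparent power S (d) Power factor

Step 1 — Angular frequency: ω = 2π·f = 2π·2310 = 1.451e+04 rad/s.
Step 2 — Component impedances:
  R: Z = R = 15.2 Ω
  L: Z = jωL = j·1.451e+04·0.002 = 0 + j29.03 Ω
  C: Z = 1/(jωC) = -j/(ω·C) = 0 - j24.69 Ω
Step 3 — Series combination: Z_total = R + L + C = 15.2 + j4.334 Ω = 15.81∠15.9° Ω.
Step 4 — Source phasor: V = 53.7∠140.3° V = -41.32 + j34.3 V.
Step 5 — Current: I = V / Z = -1.919 + j2.804 A = 3.398∠124.4° A.
Step 6 — Complex power: S = V·I* = 175.5 + j50.02 VA.
Step 7 — Real power: P = Re(S) = 175.5 W.
Step 8 — Reactive power: Q = Im(S) = 50.02 VAR.
Step 9 — Apparent power: |S| = 182.4 VA.
Step 10 — Power factor: PF = P/|S| = 0.9617 (lagging).

(a) P = 175.5 W  (b) Q = 50.02 VAR  (c) S = 182.4 VA  (d) PF = 0.9617 (lagging)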